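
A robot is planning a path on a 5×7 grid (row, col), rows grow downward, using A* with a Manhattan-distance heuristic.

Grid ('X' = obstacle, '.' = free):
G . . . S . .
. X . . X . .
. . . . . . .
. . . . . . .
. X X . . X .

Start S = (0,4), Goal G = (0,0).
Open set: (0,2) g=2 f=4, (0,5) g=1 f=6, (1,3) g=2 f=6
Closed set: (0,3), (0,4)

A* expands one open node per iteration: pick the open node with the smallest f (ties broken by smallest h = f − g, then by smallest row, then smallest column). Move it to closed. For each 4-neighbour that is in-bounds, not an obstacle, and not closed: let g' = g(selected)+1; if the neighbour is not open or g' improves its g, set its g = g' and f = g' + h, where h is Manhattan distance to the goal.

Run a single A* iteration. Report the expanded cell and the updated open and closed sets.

expanded=(0,2); open=[(0,1) g=3 f=4, (0,5) g=1 f=6, (1,2) g=3 f=6, (1,3) g=2 f=6]; closed=[(0,2), (0,3), (0,4)]

step 1: expand (0,2) (f=4, h=2) → closed; open now [(0,1) g=3 f=4, (0,5) g=1 f=6, (1,2) g=3 f=6, (1,3) g=2 f=6]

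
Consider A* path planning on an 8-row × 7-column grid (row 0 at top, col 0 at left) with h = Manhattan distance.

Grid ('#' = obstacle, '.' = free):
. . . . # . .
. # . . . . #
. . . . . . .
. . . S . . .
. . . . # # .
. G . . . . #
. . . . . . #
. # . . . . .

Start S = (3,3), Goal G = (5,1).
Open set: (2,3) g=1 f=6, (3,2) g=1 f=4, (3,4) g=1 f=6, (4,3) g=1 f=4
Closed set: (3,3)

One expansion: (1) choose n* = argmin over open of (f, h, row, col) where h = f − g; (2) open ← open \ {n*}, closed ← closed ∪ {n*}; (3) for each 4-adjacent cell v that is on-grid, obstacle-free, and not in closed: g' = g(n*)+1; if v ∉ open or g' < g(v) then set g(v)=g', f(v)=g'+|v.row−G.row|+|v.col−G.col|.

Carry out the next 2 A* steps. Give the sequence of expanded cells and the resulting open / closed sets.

step 1: expand (3,2) (f=4, h=3) → closed; open now [(2,2) g=2 f=6, (2,3) g=1 f=6, (3,1) g=2 f=4, (3,4) g=1 f=6, (4,2) g=2 f=4, (4,3) g=1 f=4]
step 2: expand (3,1) (f=4, h=2) → closed; open now [(2,1) g=3 f=6, (2,2) g=2 f=6, (2,3) g=1 f=6, (3,0) g=3 f=6, (3,4) g=1 f=6, (4,1) g=3 f=4, (4,2) g=2 f=4, (4,3) g=1 f=4]

order=[(3,2) → (3,1)]; open=[(2,1) g=3 f=6, (2,2) g=2 f=6, (2,3) g=1 f=6, (3,0) g=3 f=6, (3,4) g=1 f=6, (4,1) g=3 f=4, (4,2) g=2 f=4, (4,3) g=1 f=4]; closed=[(3,1), (3,2), (3,3)]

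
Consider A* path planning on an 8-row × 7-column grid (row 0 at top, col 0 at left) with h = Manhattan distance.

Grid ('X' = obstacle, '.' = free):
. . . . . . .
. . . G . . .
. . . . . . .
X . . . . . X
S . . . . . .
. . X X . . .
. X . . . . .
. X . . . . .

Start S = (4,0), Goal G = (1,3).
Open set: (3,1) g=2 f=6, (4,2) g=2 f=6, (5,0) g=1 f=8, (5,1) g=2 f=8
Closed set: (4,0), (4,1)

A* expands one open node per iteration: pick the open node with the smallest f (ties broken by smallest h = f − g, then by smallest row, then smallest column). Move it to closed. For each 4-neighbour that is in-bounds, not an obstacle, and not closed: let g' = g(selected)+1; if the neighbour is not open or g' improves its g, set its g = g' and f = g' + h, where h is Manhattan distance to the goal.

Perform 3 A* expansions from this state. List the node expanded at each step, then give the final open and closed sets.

order=[(3,1) → (2,1) → (1,1)]; open=[(0,1) g=5 f=8, (1,0) g=5 f=8, (1,2) g=5 f=6, (2,0) g=4 f=8, (2,2) g=4 f=6, (3,2) g=3 f=6, (4,2) g=2 f=6, (5,0) g=1 f=8, (5,1) g=2 f=8]; closed=[(1,1), (2,1), (3,1), (4,0), (4,1)]

step 1: expand (3,1) (f=6, h=4) → closed; open now [(2,1) g=3 f=6, (3,2) g=3 f=6, (4,2) g=2 f=6, (5,0) g=1 f=8, (5,1) g=2 f=8]
step 2: expand (2,1) (f=6, h=3) → closed; open now [(1,1) g=4 f=6, (2,0) g=4 f=8, (2,2) g=4 f=6, (3,2) g=3 f=6, (4,2) g=2 f=6, (5,0) g=1 f=8, (5,1) g=2 f=8]
step 3: expand (1,1) (f=6, h=2) → closed; open now [(0,1) g=5 f=8, (1,0) g=5 f=8, (1,2) g=5 f=6, (2,0) g=4 f=8, (2,2) g=4 f=6, (3,2) g=3 f=6, (4,2) g=2 f=6, (5,0) g=1 f=8, (5,1) g=2 f=8]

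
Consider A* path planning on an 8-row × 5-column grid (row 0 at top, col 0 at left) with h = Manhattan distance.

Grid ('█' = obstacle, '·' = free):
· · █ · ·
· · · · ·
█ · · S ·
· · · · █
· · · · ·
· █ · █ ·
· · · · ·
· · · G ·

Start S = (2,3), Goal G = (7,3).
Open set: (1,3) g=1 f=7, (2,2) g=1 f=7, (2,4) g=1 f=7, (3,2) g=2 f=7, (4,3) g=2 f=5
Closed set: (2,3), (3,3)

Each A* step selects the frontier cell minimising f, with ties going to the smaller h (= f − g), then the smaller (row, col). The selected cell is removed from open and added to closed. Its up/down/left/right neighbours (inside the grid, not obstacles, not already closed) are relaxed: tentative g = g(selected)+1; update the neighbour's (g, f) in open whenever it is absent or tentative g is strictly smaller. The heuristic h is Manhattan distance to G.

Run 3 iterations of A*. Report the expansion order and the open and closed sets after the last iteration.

step 1: expand (4,3) (f=5, h=3) → closed; open now [(1,3) g=1 f=7, (2,2) g=1 f=7, (2,4) g=1 f=7, (3,2) g=2 f=7, (4,2) g=3 f=7, (4,4) g=3 f=7]
step 2: expand (4,2) (f=7, h=4) → closed; open now [(1,3) g=1 f=7, (2,2) g=1 f=7, (2,4) g=1 f=7, (3,2) g=2 f=7, (4,1) g=4 f=9, (4,4) g=3 f=7, (5,2) g=4 f=7]
step 3: expand (5,2) (f=7, h=3) → closed; open now [(1,3) g=1 f=7, (2,2) g=1 f=7, (2,4) g=1 f=7, (3,2) g=2 f=7, (4,1) g=4 f=9, (4,4) g=3 f=7, (6,2) g=5 f=7]

order=[(4,3) → (4,2) → (5,2)]; open=[(1,3) g=1 f=7, (2,2) g=1 f=7, (2,4) g=1 f=7, (3,2) g=2 f=7, (4,1) g=4 f=9, (4,4) g=3 f=7, (6,2) g=5 f=7]; closed=[(2,3), (3,3), (4,2), (4,3), (5,2)]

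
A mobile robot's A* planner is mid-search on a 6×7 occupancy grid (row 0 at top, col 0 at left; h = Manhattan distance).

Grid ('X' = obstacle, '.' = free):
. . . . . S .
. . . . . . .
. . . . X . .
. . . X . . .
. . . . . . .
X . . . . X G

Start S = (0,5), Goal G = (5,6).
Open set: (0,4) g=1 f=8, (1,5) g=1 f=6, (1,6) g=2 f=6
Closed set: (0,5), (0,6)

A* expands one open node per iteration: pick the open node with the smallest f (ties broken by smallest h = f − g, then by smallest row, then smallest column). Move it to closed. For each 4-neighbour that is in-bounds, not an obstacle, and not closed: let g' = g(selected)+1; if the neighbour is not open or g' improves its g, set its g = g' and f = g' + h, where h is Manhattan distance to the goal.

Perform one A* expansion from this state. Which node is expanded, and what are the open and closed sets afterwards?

step 1: expand (1,6) (f=6, h=4) → closed; open now [(0,4) g=1 f=8, (1,5) g=1 f=6, (2,6) g=3 f=6]

expanded=(1,6); open=[(0,4) g=1 f=8, (1,5) g=1 f=6, (2,6) g=3 f=6]; closed=[(0,5), (0,6), (1,6)]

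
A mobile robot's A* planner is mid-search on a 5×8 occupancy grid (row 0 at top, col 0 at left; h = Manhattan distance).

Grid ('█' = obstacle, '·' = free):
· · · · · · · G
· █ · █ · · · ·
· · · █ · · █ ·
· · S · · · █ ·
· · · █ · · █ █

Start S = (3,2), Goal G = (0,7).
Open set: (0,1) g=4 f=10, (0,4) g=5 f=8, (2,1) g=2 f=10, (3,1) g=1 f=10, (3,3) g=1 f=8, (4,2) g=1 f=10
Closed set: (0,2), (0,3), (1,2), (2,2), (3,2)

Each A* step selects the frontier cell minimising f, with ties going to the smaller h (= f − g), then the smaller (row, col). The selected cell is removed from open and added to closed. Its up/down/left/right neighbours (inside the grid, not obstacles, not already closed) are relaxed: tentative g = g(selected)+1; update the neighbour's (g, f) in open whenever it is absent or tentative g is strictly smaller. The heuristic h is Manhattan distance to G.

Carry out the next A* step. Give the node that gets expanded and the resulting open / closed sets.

step 1: expand (0,4) (f=8, h=3) → closed; open now [(0,1) g=4 f=10, (0,5) g=6 f=8, (1,4) g=6 f=10, (2,1) g=2 f=10, (3,1) g=1 f=10, (3,3) g=1 f=8, (4,2) g=1 f=10]

expanded=(0,4); open=[(0,1) g=4 f=10, (0,5) g=6 f=8, (1,4) g=6 f=10, (2,1) g=2 f=10, (3,1) g=1 f=10, (3,3) g=1 f=8, (4,2) g=1 f=10]; closed=[(0,2), (0,3), (0,4), (1,2), (2,2), (3,2)]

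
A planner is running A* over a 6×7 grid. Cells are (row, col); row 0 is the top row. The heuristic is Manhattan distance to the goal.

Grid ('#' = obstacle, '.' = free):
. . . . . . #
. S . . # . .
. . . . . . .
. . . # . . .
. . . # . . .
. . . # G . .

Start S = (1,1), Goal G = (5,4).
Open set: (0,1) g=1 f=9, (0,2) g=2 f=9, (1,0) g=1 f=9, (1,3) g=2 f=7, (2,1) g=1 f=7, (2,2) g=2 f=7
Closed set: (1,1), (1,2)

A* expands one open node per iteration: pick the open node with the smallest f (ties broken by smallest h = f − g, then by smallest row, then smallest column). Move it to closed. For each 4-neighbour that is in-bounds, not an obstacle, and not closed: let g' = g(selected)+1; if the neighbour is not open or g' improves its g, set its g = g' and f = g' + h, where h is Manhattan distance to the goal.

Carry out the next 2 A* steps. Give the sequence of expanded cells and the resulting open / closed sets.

step 1: expand (1,3) (f=7, h=5) → closed; open now [(0,1) g=1 f=9, (0,2) g=2 f=9, (0,3) g=3 f=9, (1,0) g=1 f=9, (2,1) g=1 f=7, (2,2) g=2 f=7, (2,3) g=3 f=7]
step 2: expand (2,3) (f=7, h=4) → closed; open now [(0,1) g=1 f=9, (0,2) g=2 f=9, (0,3) g=3 f=9, (1,0) g=1 f=9, (2,1) g=1 f=7, (2,2) g=2 f=7, (2,4) g=4 f=7]

order=[(1,3) → (2,3)]; open=[(0,1) g=1 f=9, (0,2) g=2 f=9, (0,3) g=3 f=9, (1,0) g=1 f=9, (2,1) g=1 f=7, (2,2) g=2 f=7, (2,4) g=4 f=7]; closed=[(1,1), (1,2), (1,3), (2,3)]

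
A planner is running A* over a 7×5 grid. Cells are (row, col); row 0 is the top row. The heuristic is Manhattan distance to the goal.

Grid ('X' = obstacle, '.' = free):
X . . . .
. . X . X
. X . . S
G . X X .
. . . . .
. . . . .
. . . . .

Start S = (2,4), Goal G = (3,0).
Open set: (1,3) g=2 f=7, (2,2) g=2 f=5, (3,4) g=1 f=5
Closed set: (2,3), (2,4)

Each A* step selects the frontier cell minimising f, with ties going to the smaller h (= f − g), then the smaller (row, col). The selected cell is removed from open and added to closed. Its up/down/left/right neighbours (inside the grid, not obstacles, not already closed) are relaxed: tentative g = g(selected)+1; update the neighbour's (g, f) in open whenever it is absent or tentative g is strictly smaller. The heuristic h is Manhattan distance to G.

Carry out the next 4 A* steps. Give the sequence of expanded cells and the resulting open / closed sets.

step 1: expand (2,2) (f=5, h=3) → closed; open now [(1,3) g=2 f=7, (3,4) g=1 f=5]
step 2: expand (3,4) (f=5, h=4) → closed; open now [(1,3) g=2 f=7, (4,4) g=2 f=7]
step 3: expand (1,3) (f=7, h=5) → closed; open now [(0,3) g=3 f=9, (4,4) g=2 f=7]
step 4: expand (4,4) (f=7, h=5) → closed; open now [(0,3) g=3 f=9, (4,3) g=3 f=7, (5,4) g=3 f=9]

order=[(2,2) → (3,4) → (1,3) → (4,4)]; open=[(0,3) g=3 f=9, (4,3) g=3 f=7, (5,4) g=3 f=9]; closed=[(1,3), (2,2), (2,3), (2,4), (3,4), (4,4)]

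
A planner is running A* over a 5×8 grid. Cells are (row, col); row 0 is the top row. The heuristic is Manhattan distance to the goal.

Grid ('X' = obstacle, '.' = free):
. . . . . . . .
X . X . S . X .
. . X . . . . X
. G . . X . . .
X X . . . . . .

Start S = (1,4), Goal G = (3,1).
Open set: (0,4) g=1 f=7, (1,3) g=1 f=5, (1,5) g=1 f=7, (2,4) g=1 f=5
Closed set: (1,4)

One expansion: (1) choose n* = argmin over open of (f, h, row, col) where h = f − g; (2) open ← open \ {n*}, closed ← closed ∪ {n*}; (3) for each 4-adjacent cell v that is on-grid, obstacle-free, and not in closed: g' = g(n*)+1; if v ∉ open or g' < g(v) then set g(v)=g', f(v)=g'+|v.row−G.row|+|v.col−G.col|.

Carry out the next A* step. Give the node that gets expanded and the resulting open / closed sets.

expanded=(1,3); open=[(0,3) g=2 f=7, (0,4) g=1 f=7, (1,5) g=1 f=7, (2,3) g=2 f=5, (2,4) g=1 f=5]; closed=[(1,3), (1,4)]

step 1: expand (1,3) (f=5, h=4) → closed; open now [(0,3) g=2 f=7, (0,4) g=1 f=7, (1,5) g=1 f=7, (2,3) g=2 f=5, (2,4) g=1 f=5]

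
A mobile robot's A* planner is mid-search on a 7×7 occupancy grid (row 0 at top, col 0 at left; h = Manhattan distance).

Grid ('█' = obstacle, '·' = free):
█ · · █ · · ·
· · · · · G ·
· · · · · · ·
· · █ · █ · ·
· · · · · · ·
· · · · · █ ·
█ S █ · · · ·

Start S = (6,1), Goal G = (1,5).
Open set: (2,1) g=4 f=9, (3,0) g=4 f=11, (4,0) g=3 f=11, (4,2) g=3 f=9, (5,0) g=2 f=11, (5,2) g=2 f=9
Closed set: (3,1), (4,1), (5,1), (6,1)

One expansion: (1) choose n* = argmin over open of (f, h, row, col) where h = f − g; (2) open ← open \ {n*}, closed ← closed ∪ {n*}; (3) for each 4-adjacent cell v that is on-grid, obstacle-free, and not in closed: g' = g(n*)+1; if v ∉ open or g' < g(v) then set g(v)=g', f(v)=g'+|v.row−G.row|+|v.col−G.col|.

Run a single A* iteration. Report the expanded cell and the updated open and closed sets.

step 1: expand (2,1) (f=9, h=5) → closed; open now [(1,1) g=5 f=9, (2,0) g=5 f=11, (2,2) g=5 f=9, (3,0) g=4 f=11, (4,0) g=3 f=11, (4,2) g=3 f=9, (5,0) g=2 f=11, (5,2) g=2 f=9]

expanded=(2,1); open=[(1,1) g=5 f=9, (2,0) g=5 f=11, (2,2) g=5 f=9, (3,0) g=4 f=11, (4,0) g=3 f=11, (4,2) g=3 f=9, (5,0) g=2 f=11, (5,2) g=2 f=9]; closed=[(2,1), (3,1), (4,1), (5,1), (6,1)]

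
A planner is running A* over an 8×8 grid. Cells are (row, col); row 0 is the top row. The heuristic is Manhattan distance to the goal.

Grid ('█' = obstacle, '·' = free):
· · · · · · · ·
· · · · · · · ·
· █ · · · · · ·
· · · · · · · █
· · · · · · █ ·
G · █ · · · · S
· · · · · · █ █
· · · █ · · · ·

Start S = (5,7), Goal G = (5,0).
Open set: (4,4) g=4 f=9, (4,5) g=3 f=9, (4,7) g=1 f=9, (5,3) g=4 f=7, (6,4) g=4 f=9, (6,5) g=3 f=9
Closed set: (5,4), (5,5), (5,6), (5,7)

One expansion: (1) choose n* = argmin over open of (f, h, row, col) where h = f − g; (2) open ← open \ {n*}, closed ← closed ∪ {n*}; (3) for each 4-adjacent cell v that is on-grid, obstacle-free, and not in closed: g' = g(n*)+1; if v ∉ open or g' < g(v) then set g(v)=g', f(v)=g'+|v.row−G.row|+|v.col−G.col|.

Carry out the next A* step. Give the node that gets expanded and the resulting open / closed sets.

step 1: expand (5,3) (f=7, h=3) → closed; open now [(4,3) g=5 f=9, (4,4) g=4 f=9, (4,5) g=3 f=9, (4,7) g=1 f=9, (6,3) g=5 f=9, (6,4) g=4 f=9, (6,5) g=3 f=9]

expanded=(5,3); open=[(4,3) g=5 f=9, (4,4) g=4 f=9, (4,5) g=3 f=9, (4,7) g=1 f=9, (6,3) g=5 f=9, (6,4) g=4 f=9, (6,5) g=3 f=9]; closed=[(5,3), (5,4), (5,5), (5,6), (5,7)]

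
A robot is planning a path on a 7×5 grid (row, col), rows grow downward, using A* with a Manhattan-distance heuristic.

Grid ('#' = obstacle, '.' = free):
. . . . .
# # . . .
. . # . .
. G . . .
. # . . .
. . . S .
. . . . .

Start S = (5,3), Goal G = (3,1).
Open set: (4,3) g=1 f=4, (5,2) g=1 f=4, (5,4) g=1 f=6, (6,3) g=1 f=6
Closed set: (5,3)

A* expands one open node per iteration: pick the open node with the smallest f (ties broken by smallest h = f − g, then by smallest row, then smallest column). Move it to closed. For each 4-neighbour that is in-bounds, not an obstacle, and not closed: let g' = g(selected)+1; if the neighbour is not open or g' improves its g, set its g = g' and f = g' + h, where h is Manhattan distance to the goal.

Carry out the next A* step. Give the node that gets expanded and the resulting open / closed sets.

step 1: expand (4,3) (f=4, h=3) → closed; open now [(3,3) g=2 f=4, (4,2) g=2 f=4, (4,4) g=2 f=6, (5,2) g=1 f=4, (5,4) g=1 f=6, (6,3) g=1 f=6]

expanded=(4,3); open=[(3,3) g=2 f=4, (4,2) g=2 f=4, (4,4) g=2 f=6, (5,2) g=1 f=4, (5,4) g=1 f=6, (6,3) g=1 f=6]; closed=[(4,3), (5,3)]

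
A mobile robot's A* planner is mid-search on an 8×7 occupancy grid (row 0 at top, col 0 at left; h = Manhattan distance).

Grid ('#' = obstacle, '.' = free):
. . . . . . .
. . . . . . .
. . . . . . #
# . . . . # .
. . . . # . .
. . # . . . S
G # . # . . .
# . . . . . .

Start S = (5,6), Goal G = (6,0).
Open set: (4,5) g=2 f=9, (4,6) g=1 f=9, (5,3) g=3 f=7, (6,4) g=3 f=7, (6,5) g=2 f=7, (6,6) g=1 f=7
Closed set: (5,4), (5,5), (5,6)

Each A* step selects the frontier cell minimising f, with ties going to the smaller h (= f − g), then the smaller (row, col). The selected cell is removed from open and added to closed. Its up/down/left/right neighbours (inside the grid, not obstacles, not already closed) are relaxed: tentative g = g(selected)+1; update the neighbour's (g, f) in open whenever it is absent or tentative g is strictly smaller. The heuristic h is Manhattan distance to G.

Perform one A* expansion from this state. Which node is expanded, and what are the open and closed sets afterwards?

step 1: expand (5,3) (f=7, h=4) → closed; open now [(4,3) g=4 f=9, (4,5) g=2 f=9, (4,6) g=1 f=9, (6,4) g=3 f=7, (6,5) g=2 f=7, (6,6) g=1 f=7]

expanded=(5,3); open=[(4,3) g=4 f=9, (4,5) g=2 f=9, (4,6) g=1 f=9, (6,4) g=3 f=7, (6,5) g=2 f=7, (6,6) g=1 f=7]; closed=[(5,3), (5,4), (5,5), (5,6)]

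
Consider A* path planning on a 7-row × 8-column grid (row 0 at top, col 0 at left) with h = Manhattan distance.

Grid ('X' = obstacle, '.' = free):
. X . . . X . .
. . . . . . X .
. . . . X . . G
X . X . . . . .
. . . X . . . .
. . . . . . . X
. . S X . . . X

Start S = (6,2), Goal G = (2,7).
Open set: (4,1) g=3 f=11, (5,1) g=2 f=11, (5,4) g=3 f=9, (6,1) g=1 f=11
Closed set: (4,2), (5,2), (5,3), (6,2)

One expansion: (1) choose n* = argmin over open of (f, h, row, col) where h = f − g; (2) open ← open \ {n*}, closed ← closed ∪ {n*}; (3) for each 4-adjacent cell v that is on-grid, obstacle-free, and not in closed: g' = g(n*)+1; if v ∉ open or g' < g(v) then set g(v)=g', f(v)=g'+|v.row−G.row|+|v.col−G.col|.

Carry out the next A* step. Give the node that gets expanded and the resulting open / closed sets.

expanded=(5,4); open=[(4,1) g=3 f=11, (4,4) g=4 f=9, (5,1) g=2 f=11, (5,5) g=4 f=9, (6,1) g=1 f=11, (6,4) g=4 f=11]; closed=[(4,2), (5,2), (5,3), (5,4), (6,2)]

step 1: expand (5,4) (f=9, h=6) → closed; open now [(4,1) g=3 f=11, (4,4) g=4 f=9, (5,1) g=2 f=11, (5,5) g=4 f=9, (6,1) g=1 f=11, (6,4) g=4 f=11]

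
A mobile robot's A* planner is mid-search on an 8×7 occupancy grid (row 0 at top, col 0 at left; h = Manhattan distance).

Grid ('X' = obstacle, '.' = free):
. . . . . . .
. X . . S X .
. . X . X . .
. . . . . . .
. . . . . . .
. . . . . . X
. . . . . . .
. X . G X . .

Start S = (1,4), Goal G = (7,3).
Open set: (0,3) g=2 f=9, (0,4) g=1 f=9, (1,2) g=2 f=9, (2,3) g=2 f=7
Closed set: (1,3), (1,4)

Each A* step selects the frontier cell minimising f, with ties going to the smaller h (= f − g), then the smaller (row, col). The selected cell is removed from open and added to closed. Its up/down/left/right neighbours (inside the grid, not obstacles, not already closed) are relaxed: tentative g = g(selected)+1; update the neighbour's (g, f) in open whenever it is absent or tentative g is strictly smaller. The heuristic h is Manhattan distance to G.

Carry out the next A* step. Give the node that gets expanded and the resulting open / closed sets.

step 1: expand (2,3) (f=7, h=5) → closed; open now [(0,3) g=2 f=9, (0,4) g=1 f=9, (1,2) g=2 f=9, (3,3) g=3 f=7]

expanded=(2,3); open=[(0,3) g=2 f=9, (0,4) g=1 f=9, (1,2) g=2 f=9, (3,3) g=3 f=7]; closed=[(1,3), (1,4), (2,3)]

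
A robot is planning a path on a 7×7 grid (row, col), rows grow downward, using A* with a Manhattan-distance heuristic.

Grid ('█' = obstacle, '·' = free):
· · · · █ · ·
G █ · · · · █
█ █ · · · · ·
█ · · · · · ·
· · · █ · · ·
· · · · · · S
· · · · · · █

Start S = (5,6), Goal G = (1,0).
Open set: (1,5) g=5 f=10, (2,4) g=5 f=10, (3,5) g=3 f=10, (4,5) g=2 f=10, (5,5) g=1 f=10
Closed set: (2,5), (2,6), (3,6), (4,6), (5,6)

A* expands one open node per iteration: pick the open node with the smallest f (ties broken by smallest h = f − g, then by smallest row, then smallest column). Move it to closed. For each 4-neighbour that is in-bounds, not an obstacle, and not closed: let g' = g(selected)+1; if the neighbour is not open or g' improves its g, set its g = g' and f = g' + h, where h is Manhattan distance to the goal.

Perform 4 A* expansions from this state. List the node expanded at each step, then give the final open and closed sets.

step 1: expand (1,5) (f=10, h=5) → closed; open now [(0,5) g=6 f=12, (1,4) g=6 f=10, (2,4) g=5 f=10, (3,5) g=3 f=10, (4,5) g=2 f=10, (5,5) g=1 f=10]
step 2: expand (1,4) (f=10, h=4) → closed; open now [(0,5) g=6 f=12, (1,3) g=7 f=10, (2,4) g=5 f=10, (3,5) g=3 f=10, (4,5) g=2 f=10, (5,5) g=1 f=10]
step 3: expand (1,3) (f=10, h=3) → closed; open now [(0,3) g=8 f=12, (0,5) g=6 f=12, (1,2) g=8 f=10, (2,3) g=8 f=12, (2,4) g=5 f=10, (3,5) g=3 f=10, (4,5) g=2 f=10, (5,5) g=1 f=10]
step 4: expand (1,2) (f=10, h=2) → closed; open now [(0,2) g=9 f=12, (0,3) g=8 f=12, (0,5) g=6 f=12, (2,2) g=9 f=12, (2,3) g=8 f=12, (2,4) g=5 f=10, (3,5) g=3 f=10, (4,5) g=2 f=10, (5,5) g=1 f=10]

order=[(1,5) → (1,4) → (1,3) → (1,2)]; open=[(0,2) g=9 f=12, (0,3) g=8 f=12, (0,5) g=6 f=12, (2,2) g=9 f=12, (2,3) g=8 f=12, (2,4) g=5 f=10, (3,5) g=3 f=10, (4,5) g=2 f=10, (5,5) g=1 f=10]; closed=[(1,2), (1,3), (1,4), (1,5), (2,5), (2,6), (3,6), (4,6), (5,6)]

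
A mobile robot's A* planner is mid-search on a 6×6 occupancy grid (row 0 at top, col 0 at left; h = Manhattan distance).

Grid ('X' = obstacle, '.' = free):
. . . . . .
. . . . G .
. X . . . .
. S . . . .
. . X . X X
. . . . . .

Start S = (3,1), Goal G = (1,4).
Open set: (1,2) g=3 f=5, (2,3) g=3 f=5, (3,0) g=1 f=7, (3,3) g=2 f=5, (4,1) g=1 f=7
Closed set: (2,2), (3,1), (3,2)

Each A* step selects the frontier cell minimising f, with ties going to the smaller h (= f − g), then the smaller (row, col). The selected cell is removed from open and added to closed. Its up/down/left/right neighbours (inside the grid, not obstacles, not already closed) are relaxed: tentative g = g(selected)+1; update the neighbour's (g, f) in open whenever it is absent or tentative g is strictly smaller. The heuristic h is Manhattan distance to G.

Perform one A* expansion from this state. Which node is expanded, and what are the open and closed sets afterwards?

step 1: expand (1,2) (f=5, h=2) → closed; open now [(0,2) g=4 f=7, (1,1) g=4 f=7, (1,3) g=4 f=5, (2,3) g=3 f=5, (3,0) g=1 f=7, (3,3) g=2 f=5, (4,1) g=1 f=7]

expanded=(1,2); open=[(0,2) g=4 f=7, (1,1) g=4 f=7, (1,3) g=4 f=5, (2,3) g=3 f=5, (3,0) g=1 f=7, (3,3) g=2 f=5, (4,1) g=1 f=7]; closed=[(1,2), (2,2), (3,1), (3,2)]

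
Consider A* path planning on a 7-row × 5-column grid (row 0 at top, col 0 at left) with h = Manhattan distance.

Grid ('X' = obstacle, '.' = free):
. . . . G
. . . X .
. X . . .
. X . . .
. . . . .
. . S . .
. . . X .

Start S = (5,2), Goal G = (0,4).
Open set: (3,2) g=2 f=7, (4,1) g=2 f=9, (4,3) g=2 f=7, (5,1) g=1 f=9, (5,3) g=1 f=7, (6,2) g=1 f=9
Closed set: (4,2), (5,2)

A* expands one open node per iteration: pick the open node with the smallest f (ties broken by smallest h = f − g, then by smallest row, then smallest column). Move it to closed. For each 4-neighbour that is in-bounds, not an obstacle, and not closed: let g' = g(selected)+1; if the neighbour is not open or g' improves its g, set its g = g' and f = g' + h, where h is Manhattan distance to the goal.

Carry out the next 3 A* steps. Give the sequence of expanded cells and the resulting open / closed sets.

order=[(3,2) → (2,2) → (1,2)]; open=[(0,2) g=5 f=7, (1,1) g=5 f=9, (2,3) g=4 f=7, (3,3) g=3 f=7, (4,1) g=2 f=9, (4,3) g=2 f=7, (5,1) g=1 f=9, (5,3) g=1 f=7, (6,2) g=1 f=9]; closed=[(1,2), (2,2), (3,2), (4,2), (5,2)]

step 1: expand (3,2) (f=7, h=5) → closed; open now [(2,2) g=3 f=7, (3,3) g=3 f=7, (4,1) g=2 f=9, (4,3) g=2 f=7, (5,1) g=1 f=9, (5,3) g=1 f=7, (6,2) g=1 f=9]
step 2: expand (2,2) (f=7, h=4) → closed; open now [(1,2) g=4 f=7, (2,3) g=4 f=7, (3,3) g=3 f=7, (4,1) g=2 f=9, (4,3) g=2 f=7, (5,1) g=1 f=9, (5,3) g=1 f=7, (6,2) g=1 f=9]
step 3: expand (1,2) (f=7, h=3) → closed; open now [(0,2) g=5 f=7, (1,1) g=5 f=9, (2,3) g=4 f=7, (3,3) g=3 f=7, (4,1) g=2 f=9, (4,3) g=2 f=7, (5,1) g=1 f=9, (5,3) g=1 f=7, (6,2) g=1 f=9]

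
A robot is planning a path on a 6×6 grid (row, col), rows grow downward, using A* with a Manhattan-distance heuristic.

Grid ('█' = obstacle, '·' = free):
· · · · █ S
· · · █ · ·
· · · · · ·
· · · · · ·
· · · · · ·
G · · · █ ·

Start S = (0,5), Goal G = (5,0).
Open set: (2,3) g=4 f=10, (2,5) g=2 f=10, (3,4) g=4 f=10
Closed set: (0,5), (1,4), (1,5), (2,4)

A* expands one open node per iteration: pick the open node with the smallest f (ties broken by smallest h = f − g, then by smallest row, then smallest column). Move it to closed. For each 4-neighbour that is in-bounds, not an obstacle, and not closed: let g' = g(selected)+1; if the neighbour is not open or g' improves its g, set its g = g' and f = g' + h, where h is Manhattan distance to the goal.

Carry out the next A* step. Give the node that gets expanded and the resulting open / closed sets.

expanded=(2,3); open=[(2,2) g=5 f=10, (2,5) g=2 f=10, (3,3) g=5 f=10, (3,4) g=4 f=10]; closed=[(0,5), (1,4), (1,5), (2,3), (2,4)]

step 1: expand (2,3) (f=10, h=6) → closed; open now [(2,2) g=5 f=10, (2,5) g=2 f=10, (3,3) g=5 f=10, (3,4) g=4 f=10]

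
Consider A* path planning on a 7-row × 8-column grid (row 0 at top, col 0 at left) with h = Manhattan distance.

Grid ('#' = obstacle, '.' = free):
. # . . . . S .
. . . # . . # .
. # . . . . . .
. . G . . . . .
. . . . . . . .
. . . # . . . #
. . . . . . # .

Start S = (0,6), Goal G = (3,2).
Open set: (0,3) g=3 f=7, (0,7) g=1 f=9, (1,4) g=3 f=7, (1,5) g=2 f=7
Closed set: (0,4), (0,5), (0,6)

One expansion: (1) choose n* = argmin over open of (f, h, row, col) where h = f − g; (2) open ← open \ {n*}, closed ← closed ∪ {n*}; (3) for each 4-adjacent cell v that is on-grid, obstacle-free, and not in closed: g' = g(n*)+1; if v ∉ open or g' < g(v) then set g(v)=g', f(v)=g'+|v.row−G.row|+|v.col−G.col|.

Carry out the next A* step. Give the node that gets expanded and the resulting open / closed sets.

step 1: expand (0,3) (f=7, h=4) → closed; open now [(0,2) g=4 f=7, (0,7) g=1 f=9, (1,4) g=3 f=7, (1,5) g=2 f=7]

expanded=(0,3); open=[(0,2) g=4 f=7, (0,7) g=1 f=9, (1,4) g=3 f=7, (1,5) g=2 f=7]; closed=[(0,3), (0,4), (0,5), (0,6)]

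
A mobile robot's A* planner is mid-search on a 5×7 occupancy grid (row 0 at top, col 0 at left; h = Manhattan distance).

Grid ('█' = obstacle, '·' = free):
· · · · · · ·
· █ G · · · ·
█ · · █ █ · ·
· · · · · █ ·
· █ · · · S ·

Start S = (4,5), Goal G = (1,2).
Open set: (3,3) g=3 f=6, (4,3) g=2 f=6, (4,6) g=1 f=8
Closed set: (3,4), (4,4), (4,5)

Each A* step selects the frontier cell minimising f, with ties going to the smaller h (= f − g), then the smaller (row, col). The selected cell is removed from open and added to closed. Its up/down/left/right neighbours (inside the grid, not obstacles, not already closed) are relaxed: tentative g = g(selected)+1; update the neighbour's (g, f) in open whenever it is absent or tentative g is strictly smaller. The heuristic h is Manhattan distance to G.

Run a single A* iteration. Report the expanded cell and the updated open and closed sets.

expanded=(3,3); open=[(3,2) g=4 f=6, (4,3) g=2 f=6, (4,6) g=1 f=8]; closed=[(3,3), (3,4), (4,4), (4,5)]

step 1: expand (3,3) (f=6, h=3) → closed; open now [(3,2) g=4 f=6, (4,3) g=2 f=6, (4,6) g=1 f=8]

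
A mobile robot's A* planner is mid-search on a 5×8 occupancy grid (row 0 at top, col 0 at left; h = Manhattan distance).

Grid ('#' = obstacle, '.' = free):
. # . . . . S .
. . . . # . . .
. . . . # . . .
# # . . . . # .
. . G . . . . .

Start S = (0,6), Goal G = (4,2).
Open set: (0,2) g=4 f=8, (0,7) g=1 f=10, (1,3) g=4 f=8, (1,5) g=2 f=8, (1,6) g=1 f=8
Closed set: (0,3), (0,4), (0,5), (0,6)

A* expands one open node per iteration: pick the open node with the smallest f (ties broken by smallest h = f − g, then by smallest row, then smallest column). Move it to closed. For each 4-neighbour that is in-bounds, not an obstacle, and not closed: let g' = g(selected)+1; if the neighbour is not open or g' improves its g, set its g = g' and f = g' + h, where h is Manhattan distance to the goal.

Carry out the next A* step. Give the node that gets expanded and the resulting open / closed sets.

expanded=(0,2); open=[(0,7) g=1 f=10, (1,2) g=5 f=8, (1,3) g=4 f=8, (1,5) g=2 f=8, (1,6) g=1 f=8]; closed=[(0,2), (0,3), (0,4), (0,5), (0,6)]

step 1: expand (0,2) (f=8, h=4) → closed; open now [(0,7) g=1 f=10, (1,2) g=5 f=8, (1,3) g=4 f=8, (1,5) g=2 f=8, (1,6) g=1 f=8]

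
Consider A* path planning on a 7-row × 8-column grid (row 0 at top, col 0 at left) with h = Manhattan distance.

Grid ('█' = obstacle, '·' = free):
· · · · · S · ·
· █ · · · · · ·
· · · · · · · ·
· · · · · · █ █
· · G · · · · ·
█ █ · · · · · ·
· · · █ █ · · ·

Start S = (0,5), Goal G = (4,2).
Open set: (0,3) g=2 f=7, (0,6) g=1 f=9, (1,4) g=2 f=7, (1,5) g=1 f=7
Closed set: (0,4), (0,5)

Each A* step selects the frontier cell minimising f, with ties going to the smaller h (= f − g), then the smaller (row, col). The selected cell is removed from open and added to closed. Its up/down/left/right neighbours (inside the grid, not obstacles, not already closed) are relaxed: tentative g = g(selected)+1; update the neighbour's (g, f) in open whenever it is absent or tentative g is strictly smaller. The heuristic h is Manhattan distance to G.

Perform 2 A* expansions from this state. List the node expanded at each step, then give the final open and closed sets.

step 1: expand (0,3) (f=7, h=5) → closed; open now [(0,2) g=3 f=7, (0,6) g=1 f=9, (1,3) g=3 f=7, (1,4) g=2 f=7, (1,5) g=1 f=7]
step 2: expand (0,2) (f=7, h=4) → closed; open now [(0,1) g=4 f=9, (0,6) g=1 f=9, (1,2) g=4 f=7, (1,3) g=3 f=7, (1,4) g=2 f=7, (1,5) g=1 f=7]

order=[(0,3) → (0,2)]; open=[(0,1) g=4 f=9, (0,6) g=1 f=9, (1,2) g=4 f=7, (1,3) g=3 f=7, (1,4) g=2 f=7, (1,5) g=1 f=7]; closed=[(0,2), (0,3), (0,4), (0,5)]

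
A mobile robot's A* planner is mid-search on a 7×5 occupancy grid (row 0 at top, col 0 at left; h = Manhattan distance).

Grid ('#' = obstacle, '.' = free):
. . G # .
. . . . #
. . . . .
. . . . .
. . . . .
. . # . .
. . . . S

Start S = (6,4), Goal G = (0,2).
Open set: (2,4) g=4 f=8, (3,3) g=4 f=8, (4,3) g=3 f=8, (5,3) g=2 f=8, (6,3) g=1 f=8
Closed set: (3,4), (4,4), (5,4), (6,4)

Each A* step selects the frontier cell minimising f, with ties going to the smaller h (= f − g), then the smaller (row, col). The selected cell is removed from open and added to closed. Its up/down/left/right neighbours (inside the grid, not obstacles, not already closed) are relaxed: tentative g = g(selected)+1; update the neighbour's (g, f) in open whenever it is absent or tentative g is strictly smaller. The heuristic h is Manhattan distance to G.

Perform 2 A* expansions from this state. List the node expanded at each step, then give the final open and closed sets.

step 1: expand (2,4) (f=8, h=4) → closed; open now [(2,3) g=5 f=8, (3,3) g=4 f=8, (4,3) g=3 f=8, (5,3) g=2 f=8, (6,3) g=1 f=8]
step 2: expand (2,3) (f=8, h=3) → closed; open now [(1,3) g=6 f=8, (2,2) g=6 f=8, (3,3) g=4 f=8, (4,3) g=3 f=8, (5,3) g=2 f=8, (6,3) g=1 f=8]

order=[(2,4) → (2,3)]; open=[(1,3) g=6 f=8, (2,2) g=6 f=8, (3,3) g=4 f=8, (4,3) g=3 f=8, (5,3) g=2 f=8, (6,3) g=1 f=8]; closed=[(2,3), (2,4), (3,4), (4,4), (5,4), (6,4)]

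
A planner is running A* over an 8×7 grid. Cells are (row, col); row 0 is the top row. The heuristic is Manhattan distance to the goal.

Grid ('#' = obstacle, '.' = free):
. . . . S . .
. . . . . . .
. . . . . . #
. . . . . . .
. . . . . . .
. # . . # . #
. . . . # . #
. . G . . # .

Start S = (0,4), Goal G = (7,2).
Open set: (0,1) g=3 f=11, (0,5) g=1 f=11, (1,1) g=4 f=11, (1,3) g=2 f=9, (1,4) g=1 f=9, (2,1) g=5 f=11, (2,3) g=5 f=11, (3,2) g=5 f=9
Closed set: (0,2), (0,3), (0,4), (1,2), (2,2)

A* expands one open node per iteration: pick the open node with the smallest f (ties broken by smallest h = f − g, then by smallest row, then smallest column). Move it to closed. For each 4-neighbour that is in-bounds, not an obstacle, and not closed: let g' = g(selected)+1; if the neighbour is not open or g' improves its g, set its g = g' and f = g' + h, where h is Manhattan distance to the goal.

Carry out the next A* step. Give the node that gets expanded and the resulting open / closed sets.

expanded=(3,2); open=[(0,1) g=3 f=11, (0,5) g=1 f=11, (1,1) g=4 f=11, (1,3) g=2 f=9, (1,4) g=1 f=9, (2,1) g=5 f=11, (2,3) g=5 f=11, (3,1) g=6 f=11, (3,3) g=6 f=11, (4,2) g=6 f=9]; closed=[(0,2), (0,3), (0,4), (1,2), (2,2), (3,2)]

step 1: expand (3,2) (f=9, h=4) → closed; open now [(0,1) g=3 f=11, (0,5) g=1 f=11, (1,1) g=4 f=11, (1,3) g=2 f=9, (1,4) g=1 f=9, (2,1) g=5 f=11, (2,3) g=5 f=11, (3,1) g=6 f=11, (3,3) g=6 f=11, (4,2) g=6 f=9]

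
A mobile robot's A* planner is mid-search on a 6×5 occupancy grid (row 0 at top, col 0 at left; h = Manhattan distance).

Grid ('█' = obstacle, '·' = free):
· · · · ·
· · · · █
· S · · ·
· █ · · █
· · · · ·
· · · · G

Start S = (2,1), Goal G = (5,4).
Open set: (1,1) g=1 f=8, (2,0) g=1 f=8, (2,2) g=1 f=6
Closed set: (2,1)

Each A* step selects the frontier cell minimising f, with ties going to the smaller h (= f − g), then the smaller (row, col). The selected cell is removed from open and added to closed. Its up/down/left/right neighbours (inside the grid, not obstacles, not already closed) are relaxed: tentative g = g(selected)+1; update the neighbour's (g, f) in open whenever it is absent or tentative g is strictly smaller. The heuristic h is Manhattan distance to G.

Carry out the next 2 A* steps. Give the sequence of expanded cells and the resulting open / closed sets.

order=[(2,2) → (2,3)]; open=[(1,1) g=1 f=8, (1,2) g=2 f=8, (1,3) g=3 f=8, (2,0) g=1 f=8, (2,4) g=3 f=6, (3,2) g=2 f=6, (3,3) g=3 f=6]; closed=[(2,1), (2,2), (2,3)]

step 1: expand (2,2) (f=6, h=5) → closed; open now [(1,1) g=1 f=8, (1,2) g=2 f=8, (2,0) g=1 f=8, (2,3) g=2 f=6, (3,2) g=2 f=6]
step 2: expand (2,3) (f=6, h=4) → closed; open now [(1,1) g=1 f=8, (1,2) g=2 f=8, (1,3) g=3 f=8, (2,0) g=1 f=8, (2,4) g=3 f=6, (3,2) g=2 f=6, (3,3) g=3 f=6]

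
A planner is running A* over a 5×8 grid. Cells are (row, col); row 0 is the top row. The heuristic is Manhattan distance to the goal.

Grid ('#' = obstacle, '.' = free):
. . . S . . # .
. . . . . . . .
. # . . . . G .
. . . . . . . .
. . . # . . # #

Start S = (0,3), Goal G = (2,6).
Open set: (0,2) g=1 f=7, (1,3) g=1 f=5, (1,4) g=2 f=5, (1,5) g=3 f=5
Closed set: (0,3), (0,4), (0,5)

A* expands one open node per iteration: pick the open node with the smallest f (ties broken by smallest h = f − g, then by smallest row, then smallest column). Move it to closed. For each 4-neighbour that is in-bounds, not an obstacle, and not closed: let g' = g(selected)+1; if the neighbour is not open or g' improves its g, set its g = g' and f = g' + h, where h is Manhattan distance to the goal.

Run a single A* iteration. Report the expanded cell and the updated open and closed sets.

step 1: expand (1,5) (f=5, h=2) → closed; open now [(0,2) g=1 f=7, (1,3) g=1 f=5, (1,4) g=2 f=5, (1,6) g=4 f=5, (2,5) g=4 f=5]

expanded=(1,5); open=[(0,2) g=1 f=7, (1,3) g=1 f=5, (1,4) g=2 f=5, (1,6) g=4 f=5, (2,5) g=4 f=5]; closed=[(0,3), (0,4), (0,5), (1,5)]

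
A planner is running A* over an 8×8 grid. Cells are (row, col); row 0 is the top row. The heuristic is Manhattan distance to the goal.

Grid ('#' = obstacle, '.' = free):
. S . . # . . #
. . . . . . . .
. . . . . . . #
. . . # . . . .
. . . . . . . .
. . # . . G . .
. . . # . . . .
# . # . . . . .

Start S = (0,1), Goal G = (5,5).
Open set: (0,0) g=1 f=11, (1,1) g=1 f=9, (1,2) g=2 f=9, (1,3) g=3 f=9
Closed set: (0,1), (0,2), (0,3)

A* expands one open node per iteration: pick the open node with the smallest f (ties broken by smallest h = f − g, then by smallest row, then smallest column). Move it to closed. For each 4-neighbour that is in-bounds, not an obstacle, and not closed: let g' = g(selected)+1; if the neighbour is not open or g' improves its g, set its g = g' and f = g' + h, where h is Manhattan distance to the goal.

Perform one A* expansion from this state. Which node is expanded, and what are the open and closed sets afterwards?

expanded=(1,3); open=[(0,0) g=1 f=11, (1,1) g=1 f=9, (1,2) g=2 f=9, (1,4) g=4 f=9, (2,3) g=4 f=9]; closed=[(0,1), (0,2), (0,3), (1,3)]

step 1: expand (1,3) (f=9, h=6) → closed; open now [(0,0) g=1 f=11, (1,1) g=1 f=9, (1,2) g=2 f=9, (1,4) g=4 f=9, (2,3) g=4 f=9]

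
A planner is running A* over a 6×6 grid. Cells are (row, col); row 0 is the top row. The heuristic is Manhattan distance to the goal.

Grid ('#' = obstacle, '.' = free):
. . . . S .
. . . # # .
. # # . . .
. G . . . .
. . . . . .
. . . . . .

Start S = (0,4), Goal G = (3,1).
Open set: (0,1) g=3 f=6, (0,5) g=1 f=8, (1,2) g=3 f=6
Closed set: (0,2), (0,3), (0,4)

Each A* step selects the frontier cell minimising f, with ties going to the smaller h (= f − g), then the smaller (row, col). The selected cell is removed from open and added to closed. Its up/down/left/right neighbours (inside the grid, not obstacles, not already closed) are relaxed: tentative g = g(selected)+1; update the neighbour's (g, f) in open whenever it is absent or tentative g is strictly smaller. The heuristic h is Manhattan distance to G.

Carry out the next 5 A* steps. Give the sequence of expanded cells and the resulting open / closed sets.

step 1: expand (0,1) (f=6, h=3) → closed; open now [(0,0) g=4 f=8, (0,5) g=1 f=8, (1,1) g=4 f=6, (1,2) g=3 f=6]
step 2: expand (1,1) (f=6, h=2) → closed; open now [(0,0) g=4 f=8, (0,5) g=1 f=8, (1,0) g=5 f=8, (1,2) g=3 f=6]
step 3: expand (1,2) (f=6, h=3) → closed; open now [(0,0) g=4 f=8, (0,5) g=1 f=8, (1,0) g=5 f=8]
step 4: expand (1,0) (f=8, h=3) → closed; open now [(0,0) g=4 f=8, (0,5) g=1 f=8, (2,0) g=6 f=8]
step 5: expand (2,0) (f=8, h=2) → closed; open now [(0,0) g=4 f=8, (0,5) g=1 f=8, (3,0) g=7 f=8]

order=[(0,1) → (1,1) → (1,2) → (1,0) → (2,0)]; open=[(0,0) g=4 f=8, (0,5) g=1 f=8, (3,0) g=7 f=8]; closed=[(0,1), (0,2), (0,3), (0,4), (1,0), (1,1), (1,2), (2,0)]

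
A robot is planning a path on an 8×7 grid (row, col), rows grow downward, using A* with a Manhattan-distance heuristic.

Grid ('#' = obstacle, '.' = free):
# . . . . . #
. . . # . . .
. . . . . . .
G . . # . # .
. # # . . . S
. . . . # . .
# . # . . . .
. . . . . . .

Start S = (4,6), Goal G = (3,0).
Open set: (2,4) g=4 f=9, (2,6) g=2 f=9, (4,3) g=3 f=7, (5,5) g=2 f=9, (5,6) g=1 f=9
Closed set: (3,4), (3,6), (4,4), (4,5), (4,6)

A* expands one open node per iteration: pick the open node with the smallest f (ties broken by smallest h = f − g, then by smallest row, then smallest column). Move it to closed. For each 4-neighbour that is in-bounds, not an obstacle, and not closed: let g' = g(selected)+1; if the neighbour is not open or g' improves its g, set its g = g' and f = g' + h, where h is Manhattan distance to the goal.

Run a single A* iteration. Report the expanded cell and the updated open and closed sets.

expanded=(4,3); open=[(2,4) g=4 f=9, (2,6) g=2 f=9, (5,3) g=4 f=9, (5,5) g=2 f=9, (5,6) g=1 f=9]; closed=[(3,4), (3,6), (4,3), (4,4), (4,5), (4,6)]

step 1: expand (4,3) (f=7, h=4) → closed; open now [(2,4) g=4 f=9, (2,6) g=2 f=9, (5,3) g=4 f=9, (5,5) g=2 f=9, (5,6) g=1 f=9]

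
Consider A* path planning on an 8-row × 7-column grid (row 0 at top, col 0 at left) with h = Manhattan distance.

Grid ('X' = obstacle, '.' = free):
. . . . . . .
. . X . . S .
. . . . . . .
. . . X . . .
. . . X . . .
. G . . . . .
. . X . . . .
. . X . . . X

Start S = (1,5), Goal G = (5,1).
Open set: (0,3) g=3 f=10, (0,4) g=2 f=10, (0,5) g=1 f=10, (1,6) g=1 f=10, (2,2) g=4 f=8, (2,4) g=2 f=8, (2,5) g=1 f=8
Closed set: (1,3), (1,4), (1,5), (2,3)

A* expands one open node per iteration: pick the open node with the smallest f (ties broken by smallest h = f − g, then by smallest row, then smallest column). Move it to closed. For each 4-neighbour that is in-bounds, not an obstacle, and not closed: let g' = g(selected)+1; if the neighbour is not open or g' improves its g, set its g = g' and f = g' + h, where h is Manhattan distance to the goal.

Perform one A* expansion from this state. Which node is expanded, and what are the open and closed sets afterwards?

expanded=(2,2); open=[(0,3) g=3 f=10, (0,4) g=2 f=10, (0,5) g=1 f=10, (1,6) g=1 f=10, (2,1) g=5 f=8, (2,4) g=2 f=8, (2,5) g=1 f=8, (3,2) g=5 f=8]; closed=[(1,3), (1,4), (1,5), (2,2), (2,3)]

step 1: expand (2,2) (f=8, h=4) → closed; open now [(0,3) g=3 f=10, (0,4) g=2 f=10, (0,5) g=1 f=10, (1,6) g=1 f=10, (2,1) g=5 f=8, (2,4) g=2 f=8, (2,5) g=1 f=8, (3,2) g=5 f=8]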